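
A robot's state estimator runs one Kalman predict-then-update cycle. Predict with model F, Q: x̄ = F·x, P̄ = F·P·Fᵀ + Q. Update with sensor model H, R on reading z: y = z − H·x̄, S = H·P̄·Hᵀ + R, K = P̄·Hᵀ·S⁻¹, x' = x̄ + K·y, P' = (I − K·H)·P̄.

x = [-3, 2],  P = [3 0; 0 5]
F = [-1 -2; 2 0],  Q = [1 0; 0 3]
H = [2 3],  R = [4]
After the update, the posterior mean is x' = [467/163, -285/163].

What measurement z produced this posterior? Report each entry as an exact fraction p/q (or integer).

z = [1]

x̄ = F·x = [-1, -6]
P̄ = F·P·Fᵀ + Q = [24 -6; -6 15]
S = H·P̄·Hᵀ + R = [163]
K = P̄·Hᵀ·S⁻¹ = [30/163; 33/163]
x' − x̄ = [630/163, 693/163] = K·y
y = (KᵀK)⁻¹·Kᵀ·(x' − x̄) = [21]
z = y + H·x̄ = [21] + [-20] = [1]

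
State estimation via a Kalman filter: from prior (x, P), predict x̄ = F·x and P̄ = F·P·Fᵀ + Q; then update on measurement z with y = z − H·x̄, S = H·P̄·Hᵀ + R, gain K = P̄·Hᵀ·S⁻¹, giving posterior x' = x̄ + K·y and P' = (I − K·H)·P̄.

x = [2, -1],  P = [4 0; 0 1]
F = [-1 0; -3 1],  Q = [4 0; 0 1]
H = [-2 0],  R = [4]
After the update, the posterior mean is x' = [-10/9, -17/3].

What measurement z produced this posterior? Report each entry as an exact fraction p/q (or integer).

z = [2]

x̄ = F·x = [-2, -7]
P̄ = F·P·Fᵀ + Q = [8 12; 12 38]
S = H·P̄·Hᵀ + R = [36]
K = P̄·Hᵀ·S⁻¹ = [-4/9; -2/3]
x' − x̄ = [8/9, 4/3] = K·y
y = (KᵀK)⁻¹·Kᵀ·(x' − x̄) = [-2]
z = y + H·x̄ = [-2] + [4] = [2]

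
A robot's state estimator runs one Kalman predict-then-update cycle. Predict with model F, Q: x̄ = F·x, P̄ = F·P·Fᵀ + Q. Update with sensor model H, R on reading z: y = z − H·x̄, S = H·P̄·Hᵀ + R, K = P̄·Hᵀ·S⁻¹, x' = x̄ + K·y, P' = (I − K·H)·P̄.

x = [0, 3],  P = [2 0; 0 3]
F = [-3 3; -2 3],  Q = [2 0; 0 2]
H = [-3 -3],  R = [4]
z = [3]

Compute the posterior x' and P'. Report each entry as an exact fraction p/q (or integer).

x' = [-18/17, 81/731]
P' = [25/17 -21/17; -21/17 1055/731]

x̄ = F·x = [9, 9]
P̄ = F·P·Fᵀ + Q = [47 39; 39 37]
y = z − H·x̄ = [57]
S = H·P̄·Hᵀ + R = [1462]
K = P̄·Hᵀ·S⁻¹ = [-3/17; -114/731]
x' = x̄ + K·y = [-18/17, 81/731]
P' = (I − K·H)·P̄ = [25/17 -21/17; -21/17 1055/731]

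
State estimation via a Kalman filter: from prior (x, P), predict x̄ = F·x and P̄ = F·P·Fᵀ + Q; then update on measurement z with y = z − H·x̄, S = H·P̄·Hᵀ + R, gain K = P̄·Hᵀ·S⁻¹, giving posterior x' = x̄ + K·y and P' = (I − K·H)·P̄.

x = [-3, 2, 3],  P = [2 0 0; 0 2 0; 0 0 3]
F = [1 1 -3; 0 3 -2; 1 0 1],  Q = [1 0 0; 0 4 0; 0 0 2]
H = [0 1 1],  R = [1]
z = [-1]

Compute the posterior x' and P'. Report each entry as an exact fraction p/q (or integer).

x̄ = F·x = [-10, 0, 0]
P̄ = F·P·Fᵀ + Q = [32 24 -7; 24 34 -6; -7 -6 7]
y = z − H·x̄ = [-1]
S = H·P̄·Hᵀ + R = [30]
K = P̄·Hᵀ·S⁻¹ = [17/30; 14/15; 1/30]
x' = x̄ + K·y = [-317/30, -14/15, -1/30]
P' = (I − K·H)·P̄ = [671/30 122/15 -227/30; 122/15 118/15 -104/15; -227/30 -104/15 209/30]

x' = [-317/30, -14/15, -1/30]
P' = [671/30 122/15 -227/30; 122/15 118/15 -104/15; -227/30 -104/15 209/30]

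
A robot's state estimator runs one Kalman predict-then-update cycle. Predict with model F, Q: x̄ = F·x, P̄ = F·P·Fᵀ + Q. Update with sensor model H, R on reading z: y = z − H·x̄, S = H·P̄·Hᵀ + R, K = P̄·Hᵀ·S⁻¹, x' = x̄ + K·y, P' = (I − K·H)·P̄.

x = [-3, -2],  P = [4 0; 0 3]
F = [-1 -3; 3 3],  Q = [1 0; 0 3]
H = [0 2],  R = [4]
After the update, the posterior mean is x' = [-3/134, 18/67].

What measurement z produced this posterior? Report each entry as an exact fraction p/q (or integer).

x̄ = F·x = [9, -15]
P̄ = F·P·Fᵀ + Q = [32 -39; -39 66]
S = H·P̄·Hᵀ + R = [268]
K = P̄·Hᵀ·S⁻¹ = [-39/134; 33/67]
x' − x̄ = [-1209/134, 1023/67] = K·y
y = (KᵀK)⁻¹·Kᵀ·(x' − x̄) = [31]
z = y + H·x̄ = [31] + [-30] = [1]

z = [1]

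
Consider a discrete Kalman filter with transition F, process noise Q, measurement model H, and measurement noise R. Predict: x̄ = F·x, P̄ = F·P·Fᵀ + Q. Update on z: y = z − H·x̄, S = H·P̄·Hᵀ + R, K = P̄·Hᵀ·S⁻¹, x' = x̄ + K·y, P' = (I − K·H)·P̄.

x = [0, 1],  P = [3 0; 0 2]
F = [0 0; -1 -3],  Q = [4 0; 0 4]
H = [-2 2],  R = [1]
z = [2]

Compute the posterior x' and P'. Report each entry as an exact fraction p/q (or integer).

x̄ = F·x = [0, -3]
P̄ = F·P·Fᵀ + Q = [4 0; 0 25]
y = z − H·x̄ = [8]
S = H·P̄·Hᵀ + R = [117]
K = P̄·Hᵀ·S⁻¹ = [-8/117; 50/117]
x' = x̄ + K·y = [-64/117, 49/117]
P' = (I − K·H)·P̄ = [404/117 400/117; 400/117 425/117]

x' = [-64/117, 49/117]
P' = [404/117 400/117; 400/117 425/117]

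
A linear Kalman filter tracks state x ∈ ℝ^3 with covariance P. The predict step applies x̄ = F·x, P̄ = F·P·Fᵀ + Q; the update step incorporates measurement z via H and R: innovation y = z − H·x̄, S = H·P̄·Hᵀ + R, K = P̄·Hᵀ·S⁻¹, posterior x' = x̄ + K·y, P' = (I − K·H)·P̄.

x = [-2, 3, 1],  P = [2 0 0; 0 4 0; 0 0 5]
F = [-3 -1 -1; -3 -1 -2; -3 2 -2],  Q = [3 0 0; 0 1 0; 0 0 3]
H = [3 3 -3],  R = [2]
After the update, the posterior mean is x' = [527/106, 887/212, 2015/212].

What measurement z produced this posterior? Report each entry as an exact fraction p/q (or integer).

x̄ = F·x = [2, 1, 10]
P̄ = F·P·Fᵀ + Q = [30 32 20; 32 43 30; 20 30 57]
S = H·P̄·Hᵀ + R = [848]
K = P̄·Hᵀ·S⁻¹ = [63/424; 135/848; -21/848]
x' − x̄ = [315/106, 675/212, -105/212] = K·y
y = (KᵀK)⁻¹·Kᵀ·(x' − x̄) = [20]
z = y + H·x̄ = [20] + [-21] = [-1]

z = [-1]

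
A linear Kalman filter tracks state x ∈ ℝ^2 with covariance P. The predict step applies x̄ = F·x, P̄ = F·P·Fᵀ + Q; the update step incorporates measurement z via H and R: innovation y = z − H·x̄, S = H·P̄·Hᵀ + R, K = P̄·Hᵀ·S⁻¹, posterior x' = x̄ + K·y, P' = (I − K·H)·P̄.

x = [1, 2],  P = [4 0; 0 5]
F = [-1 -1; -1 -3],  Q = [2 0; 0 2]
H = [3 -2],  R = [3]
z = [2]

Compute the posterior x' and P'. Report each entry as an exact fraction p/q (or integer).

x' = [-73/26, -137/26]
P' = [833/78 419/26; 419/26 651/26]

x̄ = F·x = [-3, -7]
P̄ = F·P·Fᵀ + Q = [11 19; 19 51]
y = z − H·x̄ = [-3]
S = H·P̄·Hᵀ + R = [78]
K = P̄·Hᵀ·S⁻¹ = [-5/78; -15/26]
x' = x̄ + K·y = [-73/26, -137/26]
P' = (I − K·H)·P̄ = [833/78 419/26; 419/26 651/26]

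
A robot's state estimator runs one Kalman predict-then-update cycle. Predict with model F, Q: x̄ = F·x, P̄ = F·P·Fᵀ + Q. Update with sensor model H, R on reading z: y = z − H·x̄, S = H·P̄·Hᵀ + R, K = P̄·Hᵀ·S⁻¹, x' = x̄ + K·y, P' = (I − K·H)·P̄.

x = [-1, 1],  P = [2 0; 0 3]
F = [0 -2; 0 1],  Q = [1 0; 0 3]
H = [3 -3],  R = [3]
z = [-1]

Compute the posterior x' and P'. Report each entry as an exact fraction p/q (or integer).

x' = [-18/47, -1/47]
P' = [139/94 60/47; 60/47 66/47]

x̄ = F·x = [-2, 1]
P̄ = F·P·Fᵀ + Q = [13 -6; -6 6]
y = z − H·x̄ = [8]
S = H·P̄·Hᵀ + R = [282]
K = P̄·Hᵀ·S⁻¹ = [19/94; -6/47]
x' = x̄ + K·y = [-18/47, -1/47]
P' = (I − K·H)·P̄ = [139/94 60/47; 60/47 66/47]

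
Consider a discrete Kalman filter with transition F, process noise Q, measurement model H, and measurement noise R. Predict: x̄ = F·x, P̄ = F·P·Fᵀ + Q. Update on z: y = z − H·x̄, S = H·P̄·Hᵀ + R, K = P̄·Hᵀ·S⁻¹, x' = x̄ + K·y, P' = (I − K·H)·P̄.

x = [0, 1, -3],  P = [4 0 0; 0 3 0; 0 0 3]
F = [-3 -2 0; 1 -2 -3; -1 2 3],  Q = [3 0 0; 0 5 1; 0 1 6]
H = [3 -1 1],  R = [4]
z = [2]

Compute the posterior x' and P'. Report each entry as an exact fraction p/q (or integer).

x' = [1039/322, 632/161, -179/46]
P' = [9435/644 6885/322 -1989/92; 6885/322 5703/161 -1347/46; -1989/92 -1347/46 3325/92]

x̄ = F·x = [-2, 7, -7]
P̄ = F·P·Fᵀ + Q = [51 0 0; 0 48 -42; 0 -42 49]
y = z − H·x̄ = [22]
S = H·P̄·Hᵀ + R = [644]
K = P̄·Hᵀ·S⁻¹ = [153/644; -45/322; 13/92]
x' = x̄ + K·y = [1039/322, 632/161, -179/46]
P' = (I − K·H)·P̄ = [9435/644 6885/322 -1989/92; 6885/322 5703/161 -1347/46; -1989/92 -1347/46 3325/92]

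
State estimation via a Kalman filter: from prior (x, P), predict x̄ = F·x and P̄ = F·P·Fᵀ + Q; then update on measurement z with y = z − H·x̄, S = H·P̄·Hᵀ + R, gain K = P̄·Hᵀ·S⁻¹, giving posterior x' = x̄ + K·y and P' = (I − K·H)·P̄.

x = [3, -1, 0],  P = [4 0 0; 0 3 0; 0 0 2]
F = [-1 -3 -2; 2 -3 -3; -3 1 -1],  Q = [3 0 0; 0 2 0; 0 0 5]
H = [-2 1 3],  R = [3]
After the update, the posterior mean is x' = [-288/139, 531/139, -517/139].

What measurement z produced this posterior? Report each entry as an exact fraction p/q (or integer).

z = [-3]

x̄ = F·x = [0, 9, -10]
P̄ = F·P·Fᵀ + Q = [42 31 7; 31 63 -27; 7 -27 46]
S = H·P̄·Hᵀ + R = [278]
K = P̄·Hᵀ·S⁻¹ = [-16/139; -40/139; 97/278]
x' − x̄ = [-288/139, -720/139, 873/139] = K·y
y = (KᵀK)⁻¹·Kᵀ·(x' − x̄) = [18]
z = y + H·x̄ = [18] + [-21] = [-3]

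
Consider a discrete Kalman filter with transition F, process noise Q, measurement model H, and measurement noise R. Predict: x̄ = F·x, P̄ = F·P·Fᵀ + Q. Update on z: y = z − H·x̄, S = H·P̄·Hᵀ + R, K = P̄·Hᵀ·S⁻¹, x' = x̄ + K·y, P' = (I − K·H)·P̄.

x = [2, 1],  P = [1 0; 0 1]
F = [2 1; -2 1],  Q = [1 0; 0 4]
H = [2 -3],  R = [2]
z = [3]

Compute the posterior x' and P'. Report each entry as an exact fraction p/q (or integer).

x' = [379/143, 9/13]
P' = [417/143 24/13; 24/13 18/13]

x̄ = F·x = [5, -3]
P̄ = F·P·Fᵀ + Q = [6 -3; -3 9]
y = z − H·x̄ = [-16]
S = H·P̄·Hᵀ + R = [143]
K = P̄·Hᵀ·S⁻¹ = [21/143; -3/13]
x' = x̄ + K·y = [379/143, 9/13]
P' = (I − K·H)·P̄ = [417/143 24/13; 24/13 18/13]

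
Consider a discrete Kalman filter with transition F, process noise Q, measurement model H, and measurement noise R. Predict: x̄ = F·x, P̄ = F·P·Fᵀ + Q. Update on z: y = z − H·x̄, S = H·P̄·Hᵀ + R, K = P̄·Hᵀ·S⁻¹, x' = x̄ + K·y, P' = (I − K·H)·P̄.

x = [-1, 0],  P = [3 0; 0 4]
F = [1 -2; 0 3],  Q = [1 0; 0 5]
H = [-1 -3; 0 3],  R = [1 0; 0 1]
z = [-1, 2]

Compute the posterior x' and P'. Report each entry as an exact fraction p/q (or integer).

x' = [-3059/2811, 636/937]
P' = [4412/2811 -252/937; -252/937 95/937]

x̄ = F·x = [-1, 0]
P̄ = F·P·Fᵀ + Q = [20 -24; -24 41]
y = z − H·x̄ = [-2, 2]
S = H·P̄·Hᵀ + R = [246 -297; -297 370]
K = P̄·Hᵀ·S⁻¹ = [-2144/2811 -756/937; -33/937 285/937]
x' = x̄ + K·y = [-3059/2811, 636/937]
P' = (I − K·H)·P̄ = [4412/2811 -252/937; -252/937 95/937]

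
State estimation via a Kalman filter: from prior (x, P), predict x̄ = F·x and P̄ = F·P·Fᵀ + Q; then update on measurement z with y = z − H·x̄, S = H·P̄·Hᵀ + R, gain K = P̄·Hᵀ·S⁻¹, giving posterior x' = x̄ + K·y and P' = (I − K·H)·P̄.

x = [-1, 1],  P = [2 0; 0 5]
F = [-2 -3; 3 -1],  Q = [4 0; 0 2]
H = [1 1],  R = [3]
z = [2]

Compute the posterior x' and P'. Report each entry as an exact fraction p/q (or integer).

x' = [47/13, -24/13]
P' = [1587/91 -201/13; -201/13 213/13]

x̄ = F·x = [-1, -4]
P̄ = F·P·Fᵀ + Q = [57 3; 3 25]
y = z − H·x̄ = [7]
S = H·P̄·Hᵀ + R = [91]
K = P̄·Hᵀ·S⁻¹ = [60/91; 4/13]
x' = x̄ + K·y = [47/13, -24/13]
P' = (I − K·H)·P̄ = [1587/91 -201/13; -201/13 213/13]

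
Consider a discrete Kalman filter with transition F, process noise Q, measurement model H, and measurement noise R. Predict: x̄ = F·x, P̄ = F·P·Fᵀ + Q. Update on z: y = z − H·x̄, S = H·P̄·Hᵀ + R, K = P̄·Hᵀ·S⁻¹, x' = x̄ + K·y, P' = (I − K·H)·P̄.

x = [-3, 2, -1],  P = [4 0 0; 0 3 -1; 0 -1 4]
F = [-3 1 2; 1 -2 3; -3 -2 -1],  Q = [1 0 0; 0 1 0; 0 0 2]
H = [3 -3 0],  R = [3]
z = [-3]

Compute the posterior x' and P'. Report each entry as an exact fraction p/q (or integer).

x' = [9/31, 38/31, -24/31]
P' = [2009/62 1000/31 729/62; 1000/31 5029/155 361/31; 729/62 361/31 2365/62]

x̄ = F·x = [9, -10, 6]
P̄ = F·P·Fᵀ + Q = [52 7 27; 7 65 -8; 27 -8 50]
y = z − H·x̄ = [-60]
S = H·P̄·Hᵀ + R = [930]
K = P̄·Hᵀ·S⁻¹ = [9/62; -29/155; 7/62]
x' = x̄ + K·y = [9/31, 38/31, -24/31]
P' = (I − K·H)·P̄ = [2009/62 1000/31 729/62; 1000/31 5029/155 361/31; 729/62 361/31 2365/62]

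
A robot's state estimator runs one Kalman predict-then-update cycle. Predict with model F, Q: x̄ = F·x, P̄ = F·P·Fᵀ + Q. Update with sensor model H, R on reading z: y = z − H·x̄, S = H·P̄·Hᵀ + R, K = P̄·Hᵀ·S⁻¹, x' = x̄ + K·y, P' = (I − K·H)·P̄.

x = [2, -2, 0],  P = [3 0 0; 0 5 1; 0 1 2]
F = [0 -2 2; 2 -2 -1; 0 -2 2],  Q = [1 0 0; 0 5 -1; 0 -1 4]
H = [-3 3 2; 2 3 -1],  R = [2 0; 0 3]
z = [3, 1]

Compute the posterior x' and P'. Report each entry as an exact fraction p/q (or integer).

x̄ = F·x = [4, 8, 4]
P̄ = F·P·Fᵀ + Q = [21 14 20; 14 43 13; 20 13 24]
y = z − H·x̄ = [-17, -27]
S = H·P̄·Hᵀ + R = [338 350; 350 508]
K = P̄·Hᵀ·S⁻¹ = [-3187/12301 7491/24602; 1751/12301 4561/24602; -2767/24602 2285/12301]
x' = x̄ + K·y = [4509/24602, 14135/24602, 22057/24602]
P' = (I − K·H)·P̄ = [79162/12301 -7007/12301 252133/24602; -7007/12301 2688/12301 -25583/24602; 252133/24602 -25583/24602 413807/24602]

x' = [4509/24602, 14135/24602, 22057/24602]
P' = [79162/12301 -7007/12301 252133/24602; -7007/12301 2688/12301 -25583/24602; 252133/24602 -25583/24602 413807/24602]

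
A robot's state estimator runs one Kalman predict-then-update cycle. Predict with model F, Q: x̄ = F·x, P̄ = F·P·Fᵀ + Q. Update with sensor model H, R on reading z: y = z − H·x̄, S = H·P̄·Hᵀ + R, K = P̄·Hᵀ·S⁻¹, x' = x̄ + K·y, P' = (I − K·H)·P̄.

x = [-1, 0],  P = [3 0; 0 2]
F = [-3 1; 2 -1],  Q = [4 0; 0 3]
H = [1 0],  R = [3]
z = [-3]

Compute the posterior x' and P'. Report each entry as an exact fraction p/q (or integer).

x̄ = F·x = [3, -2]
P̄ = F·P·Fᵀ + Q = [33 -20; -20 17]
y = z − H·x̄ = [-6]
S = H·P̄·Hᵀ + R = [36]
K = P̄·Hᵀ·S⁻¹ = [11/12; -5/9]
x' = x̄ + K·y = [-5/2, 4/3]
P' = (I − K·H)·P̄ = [11/4 -5/3; -5/3 53/9]

x' = [-5/2, 4/3]
P' = [11/4 -5/3; -5/3 53/9]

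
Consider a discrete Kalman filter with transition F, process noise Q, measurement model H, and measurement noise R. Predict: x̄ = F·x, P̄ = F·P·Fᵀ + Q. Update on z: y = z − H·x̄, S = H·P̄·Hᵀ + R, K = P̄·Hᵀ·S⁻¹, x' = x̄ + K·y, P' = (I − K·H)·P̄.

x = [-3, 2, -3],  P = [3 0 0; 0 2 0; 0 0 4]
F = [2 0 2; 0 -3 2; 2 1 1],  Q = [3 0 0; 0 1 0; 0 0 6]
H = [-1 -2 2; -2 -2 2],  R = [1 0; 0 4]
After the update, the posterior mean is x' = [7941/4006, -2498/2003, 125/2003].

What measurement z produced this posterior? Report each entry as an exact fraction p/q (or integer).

x̄ = F·x = [-12, -12, -7]
P̄ = F·P·Fᵀ + Q = [31 16 20; 16 35 2; 20 2 24]
S = H·P̄·Hᵀ + R = [236 258; 258 316]
K = P̄·Hᵀ·S⁻¹ = [1666/2003 -3405/4006; -157/2003 -493/2003; 1638/2003 -1312/2003]
x' − x̄ = [56013/4006, 21538/2003, 14146/2003] = K·y
y = (KᵀK)⁻¹·Kᵀ·(x' − x̄) = [-21, -37]
z = y + H·x̄ = [-21, -37] + [22, 34] = [1, -3]

z = [1, -3]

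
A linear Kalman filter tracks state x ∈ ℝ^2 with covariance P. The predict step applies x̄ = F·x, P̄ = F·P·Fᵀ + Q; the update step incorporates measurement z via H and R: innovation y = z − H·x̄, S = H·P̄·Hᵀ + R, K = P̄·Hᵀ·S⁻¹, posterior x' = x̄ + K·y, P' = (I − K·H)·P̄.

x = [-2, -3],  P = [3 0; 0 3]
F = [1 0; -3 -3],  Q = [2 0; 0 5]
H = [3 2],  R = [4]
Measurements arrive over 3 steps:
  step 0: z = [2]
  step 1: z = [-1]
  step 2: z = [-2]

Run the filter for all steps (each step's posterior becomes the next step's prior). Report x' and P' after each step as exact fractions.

step 0: x̄ = F·x = [-2, 15]
step 0: P̄ = F·P·Fᵀ + Q = [5 -9; -9 59]
step 0: y = z − H·x̄ = [-22]
step 0: S = H·P̄·Hᵀ + R = [177]
step 0: K = P̄·Hᵀ·S⁻¹ = [-1/59; 91/177]
step 0: x' = x̄ + K·y = [-96/59, 653/177]
step 0: P' = (I − K·H)·P̄ = [292/59 -440/59; -440/59 2162/177]
step 1: x̄ = F·x = [-96/59, -365/59]
step 1: P̄ = F·P·Fᵀ + Q = [410/59 444/59; 444/59 1489/59]
step 1: y = z − H·x̄ = [959/59]
step 1: S = H·P̄·Hᵀ + R = [15210/59]
step 1: K = P̄·Hᵀ·S⁻¹ = [353/2535; 431/1521]
step 1: x' = x̄ + K·y = [1613/2535, -2404/1521]
step 1: P' = (I − K·H)·P̄ = [1648/845 -1342/507; -1342/507 6901/1521]
step 2: x̄ = F·x = [1613/2535, 7181/2535]
step 2: P̄ = F·P·Fᵀ + Q = [3338/845 1766/845; 1766/845 13302/845]
step 2: y = z − H·x̄ = [-1867/195]
step 2: S = H·P̄·Hᵀ + R = [638/5]
step 2: K = P̄·Hᵀ·S⁻¹ = [521/4147; 1227/4147]
step 2: x' = x̄ + K·y = [-30544/53911, -14/161733]
step 2: P' = (I − K·H)·P̄ = [104388/53911 -143036/53911; -143036/53911 246456/53911]

step 0: x' = [-96/59, 653/177], P' = [292/59 -440/59; -440/59 2162/177]
step 1: x' = [1613/2535, -2404/1521], P' = [1648/845 -1342/507; -1342/507 6901/1521]
step 2: x' = [-30544/53911, -14/161733], P' = [104388/53911 -143036/53911; -143036/53911 246456/53911]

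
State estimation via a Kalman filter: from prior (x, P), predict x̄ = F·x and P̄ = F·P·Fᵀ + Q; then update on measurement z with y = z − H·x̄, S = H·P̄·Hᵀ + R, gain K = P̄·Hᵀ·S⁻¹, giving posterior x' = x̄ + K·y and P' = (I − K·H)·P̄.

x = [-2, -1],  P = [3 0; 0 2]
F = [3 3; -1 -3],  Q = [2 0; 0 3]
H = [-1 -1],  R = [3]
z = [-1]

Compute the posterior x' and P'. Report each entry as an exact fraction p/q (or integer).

x̄ = F·x = [-9, 5]
P̄ = F·P·Fᵀ + Q = [47 -27; -27 24]
y = z − H·x̄ = [-5]
S = H·P̄·Hᵀ + R = [20]
K = P̄·Hᵀ·S⁻¹ = [-1; 3/20]
x' = x̄ + K·y = [-4, 17/4]
P' = (I − K·H)·P̄ = [27 -24; -24 471/20]

x' = [-4, 17/4]
P' = [27 -24; -24 471/20]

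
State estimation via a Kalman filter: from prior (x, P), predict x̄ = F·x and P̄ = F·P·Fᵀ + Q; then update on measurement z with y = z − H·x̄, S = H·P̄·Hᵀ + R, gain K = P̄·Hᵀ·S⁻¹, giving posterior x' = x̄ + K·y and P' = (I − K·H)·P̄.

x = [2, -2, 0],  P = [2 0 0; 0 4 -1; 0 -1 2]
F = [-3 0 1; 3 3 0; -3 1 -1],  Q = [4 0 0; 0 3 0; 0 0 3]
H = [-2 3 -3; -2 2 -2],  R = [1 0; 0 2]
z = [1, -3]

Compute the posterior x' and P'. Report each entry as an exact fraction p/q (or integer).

x̄ = F·x = [-6, 0, -8]
P̄ = F·P·Fᵀ + Q = [24 -21 15; -21 57 -3; 15 -3 29]
y = z − H·x̄ = [-35, -31]
S = H·P̄·Hᵀ + R = [1357 1008; 1008 754]
K = P̄·Hᵀ·S⁻¹ = [1668/3557 -2796/3557; 2046/3557 -1971/3557; -126/3557 -275/3557]
x' = x̄ + K·y = [6954/3557, -10509/3557, -15521/3557]
P' = (I − K·H)·P̄ = [10056/3557 7959/3557 699/3557; 7959/3557 67839/3557 61851/3557; 699/3557 61851/3557 61427/3557]

x' = [6954/3557, -10509/3557, -15521/3557]
P' = [10056/3557 7959/3557 699/3557; 7959/3557 67839/3557 61851/3557; 699/3557 61851/3557 61427/3557]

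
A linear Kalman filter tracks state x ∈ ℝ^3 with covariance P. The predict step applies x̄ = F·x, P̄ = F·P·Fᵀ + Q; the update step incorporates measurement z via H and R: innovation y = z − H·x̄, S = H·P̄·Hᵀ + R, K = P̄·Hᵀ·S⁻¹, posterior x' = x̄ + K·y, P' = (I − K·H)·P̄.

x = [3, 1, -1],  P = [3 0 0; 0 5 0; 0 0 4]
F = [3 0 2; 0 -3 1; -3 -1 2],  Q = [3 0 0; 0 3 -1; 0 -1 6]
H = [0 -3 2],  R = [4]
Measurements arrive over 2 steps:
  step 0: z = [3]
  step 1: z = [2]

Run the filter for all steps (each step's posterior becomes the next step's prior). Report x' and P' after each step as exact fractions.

step 0: x̄ = F·x = [7, -4, -12]
step 0: P̄ = F·P·Fᵀ + Q = [46 8 -11; 8 52 22; -11 22 54]
step 0: y = z − H·x̄ = [15]
step 0: S = H·P̄·Hᵀ + R = [424]
step 0: K = P̄·Hᵀ·S⁻¹ = [-23/212; -14/53; 21/212]
step 0: x' = x̄ + K·y = [1139/212, -422/53, -2229/212]
step 0: P' = (I − K·H)·P̄ = [4347/106 -220/53 -683/106; -220/53 1188/53 1754/53; -683/106 1754/53 5283/106]
step 1: x̄ = F·x = [-1041/212, 2835/212, -6187/212]
step 1: P̄ = F·P·Fᵀ + Q = [52377/106 -8571/106 -23687/106; -8571/106 5937/106 -8879/106; -23687/106 -8879/106 54791/106]
step 1: y = z − H·x̄ = [21303/212]
step 1: S = H·P̄·Hᵀ + R = [379569/106]
step 1: K = P̄·Hᵀ·S⁻¹ = [-21661/379569; -35569/379569; 136219/379569]
step 1: x' = x̄ + K·y = [-1346817/126523, 500553/126523, 1740503/253046]
step 1: P' = (I − K·H)·P̄ = [183127232/379569 -37959868/379569 -56983124/379569; -37959868/379569 9324032/379569 13914910/379569; -56983124/379569 13914910/379569 21144803/379569]

step 0: x' = [1139/212, -422/53, -2229/212], P' = [4347/106 -220/53 -683/106; -220/53 1188/53 1754/53; -683/106 1754/53 5283/106]
step 1: x' = [-1346817/126523, 500553/126523, 1740503/253046], P' = [183127232/379569 -37959868/379569 -56983124/379569; -37959868/379569 9324032/379569 13914910/379569; -56983124/379569 13914910/379569 21144803/379569]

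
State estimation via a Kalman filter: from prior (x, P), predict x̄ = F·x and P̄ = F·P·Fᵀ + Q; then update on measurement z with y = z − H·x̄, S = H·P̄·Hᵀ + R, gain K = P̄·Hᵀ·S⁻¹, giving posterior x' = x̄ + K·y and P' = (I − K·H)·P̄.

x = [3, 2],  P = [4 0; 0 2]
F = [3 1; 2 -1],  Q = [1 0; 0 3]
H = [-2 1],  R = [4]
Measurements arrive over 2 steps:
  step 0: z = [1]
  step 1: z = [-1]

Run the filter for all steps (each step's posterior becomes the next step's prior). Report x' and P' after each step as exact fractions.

step 0: x' = [-41/93, -65/93], P' = [491/93 758/93; 758/93 1424/93]
step 1: x' = [17564/39887, -2951/39887], P' = [107244/39887 133672/39887; 133672/39887 263772/39887]

step 0: x̄ = F·x = [11, 4]
step 0: P̄ = F·P·Fᵀ + Q = [39 22; 22 21]
step 0: y = z − H·x̄ = [19]
step 0: S = H·P̄·Hᵀ + R = [93]
step 0: K = P̄·Hᵀ·S⁻¹ = [-56/93; -23/93]
step 0: x' = x̄ + K·y = [-41/93, -65/93]
step 0: P' = (I − K·H)·P̄ = [491/93 758/93; 758/93 1424/93]
step 1: x̄ = F·x = [-188/93, -17/93]
step 1: P̄ = F·P·Fᵀ + Q = [10484/93 764/93; 764/93 635/93]
step 1: y = z − H·x̄ = [-452/93]
step 1: S = H·P̄·Hᵀ + R = [39887/93]
step 1: K = P̄·Hᵀ·S⁻¹ = [-20204/39887; -893/39887]
step 1: x' = x̄ + K·y = [17564/39887, -2951/39887]
step 1: P' = (I − K·H)·P̄ = [107244/39887 133672/39887; 133672/39887 263772/39887]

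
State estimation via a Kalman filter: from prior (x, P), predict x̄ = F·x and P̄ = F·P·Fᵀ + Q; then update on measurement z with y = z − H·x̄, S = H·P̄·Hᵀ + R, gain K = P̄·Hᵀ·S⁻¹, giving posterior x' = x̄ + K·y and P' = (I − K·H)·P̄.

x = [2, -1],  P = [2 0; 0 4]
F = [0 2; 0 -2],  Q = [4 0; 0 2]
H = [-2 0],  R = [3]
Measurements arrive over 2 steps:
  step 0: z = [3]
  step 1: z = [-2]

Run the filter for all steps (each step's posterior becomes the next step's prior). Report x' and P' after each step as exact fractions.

step 0: x' = [-126/83, 134/83], P' = [60/83 -48/83; -48/83 470/83]
step 1: x' = [9652/9097, -12612/9097], P' = [6636/9097 -5640/9097; -5640/9097 53914/9097]

step 0: x̄ = F·x = [-2, 2]
step 0: P̄ = F·P·Fᵀ + Q = [20 -16; -16 18]
step 0: y = z − H·x̄ = [-1]
step 0: S = H·P̄·Hᵀ + R = [83]
step 0: K = P̄·Hᵀ·S⁻¹ = [-40/83; 32/83]
step 0: x' = x̄ + K·y = [-126/83, 134/83]
step 0: P' = (I − K·H)·P̄ = [60/83 -48/83; -48/83 470/83]
step 1: x̄ = F·x = [268/83, -268/83]
step 1: P̄ = F·P·Fᵀ + Q = [2212/83 -1880/83; -1880/83 2046/83]
step 1: y = z − H·x̄ = [370/83]
step 1: S = H·P̄·Hᵀ + R = [9097/83]
step 1: K = P̄·Hᵀ·S⁻¹ = [-4424/9097; 3760/9097]
step 1: x' = x̄ + K·y = [9652/9097, -12612/9097]
step 1: P' = (I − K·H)·P̄ = [6636/9097 -5640/9097; -5640/9097 53914/9097]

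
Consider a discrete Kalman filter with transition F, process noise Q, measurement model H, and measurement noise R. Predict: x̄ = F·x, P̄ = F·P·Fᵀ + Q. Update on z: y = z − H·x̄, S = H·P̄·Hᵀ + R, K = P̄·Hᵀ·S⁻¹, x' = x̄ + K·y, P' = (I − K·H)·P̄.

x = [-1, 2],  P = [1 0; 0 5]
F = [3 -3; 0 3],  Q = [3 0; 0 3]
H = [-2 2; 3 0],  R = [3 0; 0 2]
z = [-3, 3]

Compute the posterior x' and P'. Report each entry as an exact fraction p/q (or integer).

x' = [2945/3189, -2066/3189]
P' = [670/3189 602/3189; 602/3189 2797/3189]

x̄ = F·x = [-9, 6]
P̄ = F·P·Fᵀ + Q = [57 -45; -45 48]
y = z − H·x̄ = [-33, 30]
S = H·P̄·Hᵀ + R = [783 -612; -612 515]
K = P̄·Hᵀ·S⁻¹ = [-136/9567 335/1063; 4390/9567 301/1063]
x' = x̄ + K·y = [2945/3189, -2066/3189]
P' = (I − K·H)·P̄ = [670/3189 602/3189; 602/3189 2797/3189]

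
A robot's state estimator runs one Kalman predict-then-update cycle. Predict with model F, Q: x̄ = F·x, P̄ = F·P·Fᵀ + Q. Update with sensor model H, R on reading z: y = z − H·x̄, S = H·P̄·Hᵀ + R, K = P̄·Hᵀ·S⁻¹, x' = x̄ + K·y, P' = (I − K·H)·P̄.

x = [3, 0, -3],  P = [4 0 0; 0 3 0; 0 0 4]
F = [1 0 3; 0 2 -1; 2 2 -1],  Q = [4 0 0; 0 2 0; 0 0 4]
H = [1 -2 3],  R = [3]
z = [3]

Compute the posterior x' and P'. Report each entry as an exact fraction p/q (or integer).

x̄ = F·x = [-6, 3, 9]
P̄ = F·P·Fᵀ + Q = [44 -12 -4; -12 18 16; -4 16 36]
y = z − H·x̄ = [-12]
S = H·P̄·Hᵀ + R = [275]
K = P̄·Hᵀ·S⁻¹ = [56/275; 0; 72/275]
x' = x̄ + K·y = [-2322/275, 3, 1611/275]
P' = (I − K·H)·P̄ = [8964/275 -12 -5132/275; -12 18 16; -5132/275 16 4716/275]

x' = [-2322/275, 3, 1611/275]
P' = [8964/275 -12 -5132/275; -12 18 16; -5132/275 16 4716/275]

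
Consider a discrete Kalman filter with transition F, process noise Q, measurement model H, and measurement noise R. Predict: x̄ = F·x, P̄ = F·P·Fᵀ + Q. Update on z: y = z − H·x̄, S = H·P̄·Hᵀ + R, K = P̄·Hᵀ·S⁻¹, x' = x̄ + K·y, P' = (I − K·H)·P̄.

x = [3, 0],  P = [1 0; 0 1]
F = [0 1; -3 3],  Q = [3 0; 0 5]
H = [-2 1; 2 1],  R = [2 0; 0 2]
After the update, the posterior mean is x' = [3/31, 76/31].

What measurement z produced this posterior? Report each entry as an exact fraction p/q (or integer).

x̄ = F·x = [0, -9]
P̄ = F·P·Fᵀ + Q = [4 3; 3 23]
S = H·P̄·Hᵀ + R = [29 7; 7 53]
K = P̄·Hᵀ·S⁻¹ = [-57/248 59/248; 349/744 361/744]
x' − x̄ = [3/31, 355/31] = K·y
y = (KᵀK)⁻¹·Kᵀ·(x' − x̄) = [12, 12]
z = y + H·x̄ = [12, 12] + [-9, -9] = [3, 3]

z = [3, 3]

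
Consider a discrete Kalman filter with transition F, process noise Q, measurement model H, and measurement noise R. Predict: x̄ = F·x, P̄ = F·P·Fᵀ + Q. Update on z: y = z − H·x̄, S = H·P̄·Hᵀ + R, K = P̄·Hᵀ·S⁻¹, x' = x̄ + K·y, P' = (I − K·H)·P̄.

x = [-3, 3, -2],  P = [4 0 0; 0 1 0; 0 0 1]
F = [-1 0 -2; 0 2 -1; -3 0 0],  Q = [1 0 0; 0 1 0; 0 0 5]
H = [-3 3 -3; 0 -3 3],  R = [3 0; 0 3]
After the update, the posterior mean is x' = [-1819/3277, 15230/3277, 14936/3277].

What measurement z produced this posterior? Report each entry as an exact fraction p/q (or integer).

x̄ = F·x = [7, 8, 9]
P̄ = F·P·Fᵀ + Q = [9 2 12; 2 6 0; 12 0 41]
S = H·P̄·Hᵀ + R = [687 -513; -513 426]
K = P̄·Hᵀ·S⁻¹ = [-988/3277 -959/3277; -458/3277 -690/3277; -515/3277 326/3277]
x' − x̄ = [-24758/3277, -10986/3277, -14557/3277] = K·y
y = (KᵀK)⁻¹·Kᵀ·(x' − x̄) = [27, -2]
z = y + H·x̄ = [27, -2] + [-24, 3] = [3, 1]

z = [3, 1]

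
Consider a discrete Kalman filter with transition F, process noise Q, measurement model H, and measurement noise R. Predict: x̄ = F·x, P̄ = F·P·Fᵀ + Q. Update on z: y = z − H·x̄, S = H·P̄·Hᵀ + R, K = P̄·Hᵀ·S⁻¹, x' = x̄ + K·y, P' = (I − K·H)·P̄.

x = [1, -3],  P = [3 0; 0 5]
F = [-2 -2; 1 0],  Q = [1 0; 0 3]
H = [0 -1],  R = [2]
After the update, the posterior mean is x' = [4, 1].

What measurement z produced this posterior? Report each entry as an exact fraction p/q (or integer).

x̄ = F·x = [4, 1]
P̄ = F·P·Fᵀ + Q = [33 -6; -6 6]
S = H·P̄·Hᵀ + R = [8]
K = P̄·Hᵀ·S⁻¹ = [3/4; -3/4]
x' − x̄ = [0, 0] = K·y
y = (KᵀK)⁻¹·Kᵀ·(x' − x̄) = [0]
z = y + H·x̄ = [0] + [-1] = [-1]

z = [-1]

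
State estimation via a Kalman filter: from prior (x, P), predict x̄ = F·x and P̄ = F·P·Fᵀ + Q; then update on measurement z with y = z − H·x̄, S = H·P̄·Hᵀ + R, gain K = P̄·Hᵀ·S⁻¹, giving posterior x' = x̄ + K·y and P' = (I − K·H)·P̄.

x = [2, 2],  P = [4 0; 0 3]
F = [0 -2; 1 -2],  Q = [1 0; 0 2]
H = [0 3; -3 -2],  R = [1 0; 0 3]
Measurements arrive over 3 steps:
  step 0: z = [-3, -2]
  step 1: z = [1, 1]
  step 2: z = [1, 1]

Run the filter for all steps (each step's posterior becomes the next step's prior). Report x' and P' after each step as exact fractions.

step 0: x̄ = F·x = [-4, -2]
step 0: P̄ = F·P·Fᵀ + Q = [13 12; 12 18]
step 0: y = z − H·x̄ = [3, -18]
step 0: S = H·P̄·Hᵀ + R = [163 -216; -216 336]
step 0: K = P̄·Hᵀ·S⁻¹ = [-63/338 -831/2704; 54/169 -3/338]
step 0: x' = x̄ + K·y = [1315/1352, -149/169]
step 0: P' = (I − K·H)·P̄ = [943/2704 -21/338; -21/338 18/169]
step 1: x̄ = F·x = [298/169, 3699/1352]
step 1: P̄ = F·P·Fᵀ + Q = [241/169 93/169; 93/169 8175/2704]
step 1: y = z − H·x̄ = [-9745/1352, 7951/676]
step 1: S = H·P̄·Hᵀ + R = [76279/2704 -31221/1352; -31221/1352 23343/676]
step 1: K = P̄·Hᵀ·S⁻¹ = [-30285/198676 -102399/397352; 30519/99338 -3469/198676]
step 1: x' = x̄ + K·y = [-67165/397352, 62813/198676]
step 1: P' = (I − K·H)·P̄ = [115859/397352 -10095/198676; -10095/198676 10173/99338]
step 2: x̄ = F·x = [-62813/99338, -318417/397352]
step 2: P̄ = F·P·Fᵀ + Q = [70015/49669 50787/99338; 50787/99338 1154091/397352]
step 2: y = z − H·x̄ = [1352603/397352, -496619/198676]
step 2: S = H·P̄·Hᵀ + R = [10784171/397352 -4376439/198676; -4376439/198676 3321819/99338]
step 2: K = P̄·Hᵀ·S⁻¹ = [-129219/847522 -1309309/5085132; 1430760/4661371 -486271/27968226]
step 2: x' = x̄ + K·y = [-2581807/5085132, 8025443/27968226]
step 2: P' = (I − K·H)·P̄ = [493867/1695044 -43073/847522; -43073/847522 476920/4661371]

step 0: x' = [1315/1352, -149/169], P' = [943/2704 -21/338; -21/338 18/169]
step 1: x' = [-67165/397352, 62813/198676], P' = [115859/397352 -10095/198676; -10095/198676 10173/99338]
step 2: x' = [-2581807/5085132, 8025443/27968226], P' = [493867/1695044 -43073/847522; -43073/847522 476920/4661371]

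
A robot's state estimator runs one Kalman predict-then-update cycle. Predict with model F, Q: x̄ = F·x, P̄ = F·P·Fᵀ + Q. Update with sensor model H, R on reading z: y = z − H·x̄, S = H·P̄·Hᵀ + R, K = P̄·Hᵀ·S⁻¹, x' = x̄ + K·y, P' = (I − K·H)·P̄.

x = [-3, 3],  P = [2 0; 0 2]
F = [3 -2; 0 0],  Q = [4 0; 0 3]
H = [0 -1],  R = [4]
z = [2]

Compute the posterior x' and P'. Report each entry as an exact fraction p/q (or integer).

x̄ = F·x = [-15, 0]
P̄ = F·P·Fᵀ + Q = [30 0; 0 3]
y = z − H·x̄ = [2]
S = H·P̄·Hᵀ + R = [7]
K = P̄·Hᵀ·S⁻¹ = [0; -3/7]
x' = x̄ + K·y = [-15, -6/7]
P' = (I − K·H)·P̄ = [30 0; 0 12/7]

x' = [-15, -6/7]
P' = [30 0; 0 12/7]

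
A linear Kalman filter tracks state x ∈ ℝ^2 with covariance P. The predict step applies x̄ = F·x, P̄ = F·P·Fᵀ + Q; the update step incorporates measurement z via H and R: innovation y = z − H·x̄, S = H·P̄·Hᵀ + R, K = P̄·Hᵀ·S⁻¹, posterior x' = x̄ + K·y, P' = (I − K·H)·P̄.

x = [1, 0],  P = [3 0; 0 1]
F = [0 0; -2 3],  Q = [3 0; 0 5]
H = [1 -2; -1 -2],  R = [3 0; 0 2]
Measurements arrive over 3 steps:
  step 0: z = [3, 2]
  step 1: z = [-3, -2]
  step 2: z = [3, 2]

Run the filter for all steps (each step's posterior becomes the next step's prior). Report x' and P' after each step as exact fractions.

step 0: x' = [636/1789, -2226/1789], P' = [1578/1789 -156/1789; -156/1789 546/1789]
step 1: x' = [-481332/1536493, 240666/219499], P' = [1354782/1536493 -18894/219499; -18894/219499 9447/31357]
step 2: x' = [416415684/1314393841, -1457454894/1314393841], P' = [1158945834/1314393841 -113128896/1314393841; -113128896/1314393841 395951136/1314393841]

step 0: x̄ = F·x = [0, -2]
step 0: P̄ = F·P·Fᵀ + Q = [3 0; 0 26]
step 0: y = z − H·x̄ = [-1, -2]
step 0: S = H·P̄·Hᵀ + R = [110 101; 101 109]
step 0: K = P̄·Hᵀ·S⁻¹ = [630/1789 -633/1789; -416/1789 -468/1789]
step 0: x' = x̄ + K·y = [636/1789, -2226/1789]
step 0: P' = (I − K·H)·P̄ = [1578/1789 -156/1789; -156/1789 546/1789]
step 1: x̄ = F·x = [0, -7950/1789]
step 1: P̄ = F·P·Fᵀ + Q = [3 0; 0 22043/1789]
step 1: y = z − H·x̄ = [-21267/1789, -19478/1789]
step 1: S = H·P̄·Hᵀ + R = [98906/1789 82805/1789; 82805/1789 97117/1789]
step 1: K = P̄·Hᵀ·S⁻¹ = [539766/1536493 -545133/1536493; -50384/219499 -56682/219499]
step 1: x' = x̄ + K·y = [-481332/1536493, 240666/219499]
step 1: P' = (I − K·H)·P̄ = [1354782/1536493 -18894/219499; -18894/219499 9447/31357]
step 2: x̄ = F·x = [0, 6016650/1536493]
step 2: P̄ = F·P·Fᵀ + Q = [3 0; 0 18854816/1536493]
step 2: y = z − H·x̄ = [16642779/1536493, 15106286/1536493]
step 2: S = H·P̄·Hᵀ + R = [84638222/1536493 70809785/1536493; 70809785/1536493 83101729/1536493]
step 2: K = P̄·Hᵀ·S⁻¹ = [461734542/1314393841 -466344021/1314393841; -301677056/1314393841 -339386688/1314393841]
step 2: x' = x̄ + K·y = [416415684/1314393841, -1457454894/1314393841]
step 2: P' = (I − K·H)·P̄ = [1158945834/1314393841 -113128896/1314393841; -113128896/1314393841 395951136/1314393841]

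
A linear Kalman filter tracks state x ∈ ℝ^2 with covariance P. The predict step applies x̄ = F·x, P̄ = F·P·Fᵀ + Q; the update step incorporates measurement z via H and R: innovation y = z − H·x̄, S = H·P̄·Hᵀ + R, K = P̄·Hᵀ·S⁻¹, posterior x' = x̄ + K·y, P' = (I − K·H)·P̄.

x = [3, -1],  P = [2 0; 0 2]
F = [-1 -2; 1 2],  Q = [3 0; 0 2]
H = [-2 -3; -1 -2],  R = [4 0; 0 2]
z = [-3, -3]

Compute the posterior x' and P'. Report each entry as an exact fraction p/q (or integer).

x' = [-103/57, 43/19]
P' = [502/57 -100/19; -100/19 64/19]

x̄ = F·x = [-1, 1]
P̄ = F·P·Fᵀ + Q = [13 -10; -10 12]
y = z − H·x̄ = [-2, -2]
S = H·P̄·Hᵀ + R = [44 28; 28 23]
K = P̄·Hᵀ·S⁻¹ = [-26/57 49/57; 2/19 -14/19]
x' = x̄ + K·y = [-103/57, 43/19]
P' = (I − K·H)·P̄ = [502/57 -100/19; -100/19 64/19]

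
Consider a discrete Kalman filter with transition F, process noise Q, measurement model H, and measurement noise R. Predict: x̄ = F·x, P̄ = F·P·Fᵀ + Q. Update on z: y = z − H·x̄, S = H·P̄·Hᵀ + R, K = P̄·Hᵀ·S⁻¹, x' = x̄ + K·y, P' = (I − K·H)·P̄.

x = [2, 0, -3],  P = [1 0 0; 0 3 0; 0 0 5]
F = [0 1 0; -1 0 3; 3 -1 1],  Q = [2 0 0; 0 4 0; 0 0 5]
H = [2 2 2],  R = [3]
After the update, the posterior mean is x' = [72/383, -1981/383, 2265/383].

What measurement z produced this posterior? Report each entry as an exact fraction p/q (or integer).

x̄ = F·x = [0, -11, 3]
P̄ = F·P·Fᵀ + Q = [5 0 -3; 0 50 12; -3 12 22]
S = H·P̄·Hᵀ + R = [383]
K = P̄·Hᵀ·S⁻¹ = [4/383; 124/383; 62/383]
x' − x̄ = [72/383, 2232/383, 1116/383] = K·y
y = (KᵀK)⁻¹·Kᵀ·(x' − x̄) = [18]
z = y + H·x̄ = [18] + [-16] = [2]

z = [2]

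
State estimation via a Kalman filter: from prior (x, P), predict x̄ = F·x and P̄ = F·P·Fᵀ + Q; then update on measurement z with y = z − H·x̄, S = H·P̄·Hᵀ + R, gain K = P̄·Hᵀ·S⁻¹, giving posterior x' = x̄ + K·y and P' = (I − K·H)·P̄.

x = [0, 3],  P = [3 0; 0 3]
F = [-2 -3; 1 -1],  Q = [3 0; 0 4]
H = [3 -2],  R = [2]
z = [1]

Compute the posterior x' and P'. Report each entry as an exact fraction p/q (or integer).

x̄ = F·x = [-9, -3]
P̄ = F·P·Fᵀ + Q = [42 3; 3 10]
y = z − H·x̄ = [22]
S = H·P̄·Hᵀ + R = [384]
K = P̄·Hᵀ·S⁻¹ = [5/16; -11/384]
x' = x̄ + K·y = [-17/8, -697/192]
P' = (I − K·H)·P̄ = [9/2 103/16; 103/16 3719/384]

x' = [-17/8, -697/192]
P' = [9/2 103/16; 103/16 3719/384]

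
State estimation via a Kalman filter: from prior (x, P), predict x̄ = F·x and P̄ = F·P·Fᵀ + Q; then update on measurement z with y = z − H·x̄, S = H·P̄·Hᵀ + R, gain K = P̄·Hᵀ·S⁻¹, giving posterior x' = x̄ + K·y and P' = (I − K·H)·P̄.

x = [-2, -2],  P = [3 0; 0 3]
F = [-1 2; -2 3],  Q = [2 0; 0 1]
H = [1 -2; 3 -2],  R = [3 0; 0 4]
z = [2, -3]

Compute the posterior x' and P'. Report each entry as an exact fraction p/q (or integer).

x̄ = F·x = [-2, -2]
P̄ = F·P·Fᵀ + Q = [17 24; 24 40]
y = z − H·x̄ = [0, -1]
S = H·P̄·Hᵀ + R = [84 19; 19 29]
K = P̄·Hᵀ·S⁻¹ = [-956/2075 841/2075; -1472/2075 392/2075]
x' = x̄ + K·y = [-4991/2075, -4542/2075]
P' = (I − K·H)·P̄ = [3116/2075 2992/2075; 2992/2075 3704/2075]

x' = [-4991/2075, -4542/2075]
P' = [3116/2075 2992/2075; 2992/2075 3704/2075]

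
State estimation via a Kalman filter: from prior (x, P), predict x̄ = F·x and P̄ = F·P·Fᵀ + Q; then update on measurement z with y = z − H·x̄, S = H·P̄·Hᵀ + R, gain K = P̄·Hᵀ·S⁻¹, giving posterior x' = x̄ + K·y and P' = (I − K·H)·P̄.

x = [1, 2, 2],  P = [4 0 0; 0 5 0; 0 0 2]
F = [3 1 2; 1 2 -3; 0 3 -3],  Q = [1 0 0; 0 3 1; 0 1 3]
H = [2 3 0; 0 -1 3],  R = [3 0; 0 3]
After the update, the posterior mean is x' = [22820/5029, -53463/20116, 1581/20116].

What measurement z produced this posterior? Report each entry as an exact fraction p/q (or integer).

x̄ = F·x = [9, -1, 0]
P̄ = F·P·Fᵀ + Q = [50 10 3; 10 45 49; 3 49 66]
S = H·P̄·Hᵀ + R = [728 304; 304 348]
K = P̄·Hᵀ·S⁻¹ = [5693/20116 -5031/20116; 5733/40232 848/5029; 1987/40232 7745/20116]
x' − x̄ = [-22441/5029, -33347/20116, 1581/20116] = K·y
y = (KᵀK)⁻¹·Kᵀ·(x' − x̄) = [-14, 2]
z = y + H·x̄ = [-14, 2] + [15, 1] = [1, 3]

z = [1, 3]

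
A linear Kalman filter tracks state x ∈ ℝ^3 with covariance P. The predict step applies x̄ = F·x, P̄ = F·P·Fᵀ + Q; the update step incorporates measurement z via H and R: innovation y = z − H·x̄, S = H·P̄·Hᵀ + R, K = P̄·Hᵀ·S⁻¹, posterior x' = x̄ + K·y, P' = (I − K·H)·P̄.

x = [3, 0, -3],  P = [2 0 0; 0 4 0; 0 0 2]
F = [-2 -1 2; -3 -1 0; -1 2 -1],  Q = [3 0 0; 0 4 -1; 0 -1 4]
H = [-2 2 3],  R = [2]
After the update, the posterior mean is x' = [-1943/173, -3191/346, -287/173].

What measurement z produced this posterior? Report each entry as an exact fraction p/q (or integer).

x̄ = F·x = [-12, -9, 0]
P̄ = F·P·Fᵀ + Q = [23 16 -8; 16 26 -3; -8 -3 24]
S = H·P̄·Hᵀ + R = [346]
K = P̄·Hᵀ·S⁻¹ = [-19/173; 11/346; 41/173]
x' − x̄ = [133/173, -77/346, -287/173] = K·y
y = (KᵀK)⁻¹·Kᵀ·(x' − x̄) = [-7]
z = y + H·x̄ = [-7] + [6] = [-1]

z = [-1]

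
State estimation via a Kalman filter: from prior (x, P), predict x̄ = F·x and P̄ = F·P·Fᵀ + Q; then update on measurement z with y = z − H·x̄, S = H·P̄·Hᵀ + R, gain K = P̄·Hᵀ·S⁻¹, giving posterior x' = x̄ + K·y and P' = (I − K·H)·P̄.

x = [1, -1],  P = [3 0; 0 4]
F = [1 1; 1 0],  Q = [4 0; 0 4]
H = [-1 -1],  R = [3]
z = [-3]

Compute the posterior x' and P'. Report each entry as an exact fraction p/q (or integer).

x' = [28/27, 47/27]
P' = [101/27 -59/27; -59/27 89/27]

x̄ = F·x = [0, 1]
P̄ = F·P·Fᵀ + Q = [11 3; 3 7]
y = z − H·x̄ = [-2]
S = H·P̄·Hᵀ + R = [27]
K = P̄·Hᵀ·S⁻¹ = [-14/27; -10/27]
x' = x̄ + K·y = [28/27, 47/27]
P' = (I − K·H)·P̄ = [101/27 -59/27; -59/27 89/27]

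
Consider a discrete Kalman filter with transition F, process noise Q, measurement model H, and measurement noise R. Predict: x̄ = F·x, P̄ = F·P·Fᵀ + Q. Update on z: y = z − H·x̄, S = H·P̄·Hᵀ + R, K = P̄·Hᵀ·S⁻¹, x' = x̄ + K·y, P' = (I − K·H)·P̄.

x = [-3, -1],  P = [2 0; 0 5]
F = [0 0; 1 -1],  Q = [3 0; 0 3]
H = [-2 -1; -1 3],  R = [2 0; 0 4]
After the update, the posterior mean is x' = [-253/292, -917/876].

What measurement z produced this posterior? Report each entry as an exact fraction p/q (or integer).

z = [3, -2]

x̄ = F·x = [0, -2]
P̄ = F·P·Fᵀ + Q = [3 0; 0 10]
S = H·P̄·Hᵀ + R = [24 -24; -24 97]
K = P̄·Hᵀ·S⁻¹ = [-109/292 -9/73; -125/876 20/73]
x' − x̄ = [-253/292, 835/876] = K·y
y = (KᵀK)⁻¹·Kᵀ·(x' − x̄) = [1, 4]
z = y + H·x̄ = [1, 4] + [2, -6] = [3, -2]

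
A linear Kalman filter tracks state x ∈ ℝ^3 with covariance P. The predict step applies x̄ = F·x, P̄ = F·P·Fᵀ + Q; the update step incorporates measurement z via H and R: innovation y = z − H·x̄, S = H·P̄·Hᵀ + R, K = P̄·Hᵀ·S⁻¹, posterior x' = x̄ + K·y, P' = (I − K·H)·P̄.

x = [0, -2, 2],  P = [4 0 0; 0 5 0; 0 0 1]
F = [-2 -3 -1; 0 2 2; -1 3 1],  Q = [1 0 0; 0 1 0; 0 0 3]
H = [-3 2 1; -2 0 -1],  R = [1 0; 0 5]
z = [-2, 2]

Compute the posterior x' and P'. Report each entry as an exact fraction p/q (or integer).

x̄ = F·x = [4, 0, -4]
P̄ = F·P·Fᵀ + Q = [63 -32 -38; -32 25 32; -38 32 53]
y = z − H·x̄ = [14, 6]
S = H·P̄·Hᵀ + R = [1461 351; 351 158]
K = P̄·Hᵀ·S⁻¹ = [-5030/35879 -8809/35879; 16892/107637 -5242/35879; 9475/35879 -15826/35879]
x' = x̄ + K·y = [20242/35879, 142132/107637, -105822/35879]
P' = (I − K·H)·P̄ = [21455/35879 29100/35879 1135/35879; 29100/35879 187381/107637 -31990/35879; 1135/35879 -31990/35879 76860/35879]

x' = [20242/35879, 142132/107637, -105822/35879]
P' = [21455/35879 29100/35879 1135/35879; 29100/35879 187381/107637 -31990/35879; 1135/35879 -31990/35879 76860/35879]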